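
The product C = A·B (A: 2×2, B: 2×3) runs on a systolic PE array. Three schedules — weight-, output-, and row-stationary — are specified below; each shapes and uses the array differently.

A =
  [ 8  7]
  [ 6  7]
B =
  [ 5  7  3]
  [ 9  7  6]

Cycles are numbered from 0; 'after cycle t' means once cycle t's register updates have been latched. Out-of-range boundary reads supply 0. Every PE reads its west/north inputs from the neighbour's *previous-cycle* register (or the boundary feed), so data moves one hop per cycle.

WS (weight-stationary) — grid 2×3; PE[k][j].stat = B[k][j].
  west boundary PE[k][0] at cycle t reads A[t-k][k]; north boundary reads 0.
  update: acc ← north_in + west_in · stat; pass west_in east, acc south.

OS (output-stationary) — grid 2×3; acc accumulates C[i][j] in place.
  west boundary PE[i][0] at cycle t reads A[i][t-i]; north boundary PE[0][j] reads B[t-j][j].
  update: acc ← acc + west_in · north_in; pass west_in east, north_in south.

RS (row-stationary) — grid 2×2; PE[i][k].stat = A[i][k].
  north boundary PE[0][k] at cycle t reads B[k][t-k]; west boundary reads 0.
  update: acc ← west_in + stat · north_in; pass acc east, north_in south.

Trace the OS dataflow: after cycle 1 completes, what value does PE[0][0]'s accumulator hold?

PE[0][0].acc = 103

OS 2×3: PE[0][0] cycle-by-cycle (with neighbour feeds):
  @0  [0,0]  acc 40  |  →8  ↓5
  @1  [0,0]  acc 103  |  →7  ↓9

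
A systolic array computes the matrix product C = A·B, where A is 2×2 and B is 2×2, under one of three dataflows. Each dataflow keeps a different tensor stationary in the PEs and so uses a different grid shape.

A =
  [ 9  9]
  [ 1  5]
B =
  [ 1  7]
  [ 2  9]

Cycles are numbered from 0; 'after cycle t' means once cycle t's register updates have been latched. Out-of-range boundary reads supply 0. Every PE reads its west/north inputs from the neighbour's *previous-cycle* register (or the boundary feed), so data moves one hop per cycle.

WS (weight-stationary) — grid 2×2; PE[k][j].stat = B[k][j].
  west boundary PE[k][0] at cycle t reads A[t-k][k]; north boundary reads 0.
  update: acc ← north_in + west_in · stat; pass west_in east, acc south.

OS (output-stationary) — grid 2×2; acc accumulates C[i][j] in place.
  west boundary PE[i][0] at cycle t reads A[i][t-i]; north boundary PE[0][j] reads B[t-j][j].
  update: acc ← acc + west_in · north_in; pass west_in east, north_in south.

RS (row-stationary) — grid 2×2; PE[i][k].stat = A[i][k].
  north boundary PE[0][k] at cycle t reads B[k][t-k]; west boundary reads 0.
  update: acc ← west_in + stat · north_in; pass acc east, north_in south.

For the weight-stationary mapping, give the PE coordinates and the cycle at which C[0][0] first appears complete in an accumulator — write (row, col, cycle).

(row, col, cycle) = (1, 0, 1)

WS: C[0][0] accumulates in PE[1][0]:
  c0 r1c0: 0 / 0 / 0
  c1 r1c0: 27 / 9 / 27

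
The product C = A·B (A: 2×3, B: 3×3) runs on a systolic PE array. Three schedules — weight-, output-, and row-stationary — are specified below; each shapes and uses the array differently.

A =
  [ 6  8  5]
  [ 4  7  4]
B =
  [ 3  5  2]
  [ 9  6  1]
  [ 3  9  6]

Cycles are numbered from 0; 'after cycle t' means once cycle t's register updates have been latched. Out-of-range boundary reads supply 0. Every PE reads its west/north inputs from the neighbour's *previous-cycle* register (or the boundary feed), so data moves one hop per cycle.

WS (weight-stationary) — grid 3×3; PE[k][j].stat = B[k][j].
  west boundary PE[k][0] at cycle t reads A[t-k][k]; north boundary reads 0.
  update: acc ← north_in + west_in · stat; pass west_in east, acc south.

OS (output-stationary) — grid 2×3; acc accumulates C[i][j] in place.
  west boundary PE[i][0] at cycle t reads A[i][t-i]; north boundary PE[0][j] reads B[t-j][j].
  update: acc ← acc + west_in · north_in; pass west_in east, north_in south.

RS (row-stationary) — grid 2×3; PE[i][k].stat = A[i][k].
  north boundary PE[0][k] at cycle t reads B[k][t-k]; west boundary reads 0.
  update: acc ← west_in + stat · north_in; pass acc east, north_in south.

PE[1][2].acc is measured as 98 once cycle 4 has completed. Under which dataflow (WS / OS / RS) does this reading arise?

dataflow = RS

Under WS (3×3), PE[1][2]:
  cycle 0: PE[1][2] → acc 0, east 0, south 0
  cycle 1: PE[1][2] → acc 0, east 0, south 0
  cycle 2: PE[1][2] → acc 0, east 0, south 0
  cycle 3: PE[1][2] → acc 20, east 8, south 20
  cycle 4: PE[1][2] → acc 15, east 7, south 15
Under OS (2×3), PE[1][2]:
  cycle 0: PE[1][2] → acc 0, east 0, south 0
  cycle 1: PE[1][2] → acc 0, east 0, south 0
  cycle 2: PE[1][2] → acc 0, east 0, south 0
  cycle 3: PE[1][2] → acc 8, east 4, south 2
  cycle 4: PE[1][2] → acc 15, east 7, south 1
Under RS (2×3), PE[1][2]:
  cycle 0: PE[1][2] → acc 0, east 0, south 0
  cycle 1: PE[1][2] → acc 0, east 0, south 0
  cycle 2: PE[1][2] → acc 0, east 0, south 0
  cycle 3: PE[1][2] → acc 87, east 87, south 3
  cycle 4: PE[1][2] → acc 98, east 98, south 9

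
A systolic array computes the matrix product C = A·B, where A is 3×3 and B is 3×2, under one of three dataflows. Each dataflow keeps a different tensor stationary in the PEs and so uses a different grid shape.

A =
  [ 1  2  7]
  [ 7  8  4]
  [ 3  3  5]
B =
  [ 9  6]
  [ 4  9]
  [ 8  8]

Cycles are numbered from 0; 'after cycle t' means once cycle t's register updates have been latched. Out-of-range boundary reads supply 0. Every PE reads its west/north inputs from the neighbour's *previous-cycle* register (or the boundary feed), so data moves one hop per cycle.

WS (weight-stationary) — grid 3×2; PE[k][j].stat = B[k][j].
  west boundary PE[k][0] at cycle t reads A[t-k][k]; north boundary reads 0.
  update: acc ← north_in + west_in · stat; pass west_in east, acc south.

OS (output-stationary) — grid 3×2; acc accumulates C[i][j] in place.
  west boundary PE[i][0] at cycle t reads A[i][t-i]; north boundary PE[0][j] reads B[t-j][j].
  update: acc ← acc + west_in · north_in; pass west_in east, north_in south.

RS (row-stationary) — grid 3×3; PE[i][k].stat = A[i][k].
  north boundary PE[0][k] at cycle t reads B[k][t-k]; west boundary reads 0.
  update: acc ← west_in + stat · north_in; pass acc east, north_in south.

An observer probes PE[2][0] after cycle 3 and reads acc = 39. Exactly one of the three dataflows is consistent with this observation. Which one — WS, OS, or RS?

Under WS (3×2), PE[2][0]:
  [0] (2,0) acc=0 (h:0 v:0)
  [1] (2,0) acc=0 (h:0 v:0)
  [2] (2,0) acc=73 (h:7 v:73)
  [3] (2,0) acc=127 (h:4 v:127)
Under OS (3×2), PE[2][0]:
  [0] (2,0) acc=0 (h:0 v:0)
  [1] (2,0) acc=0 (h:0 v:0)
  [2] (2,0) acc=27 (h:3 v:9)
  [3] (2,0) acc=39 (h:3 v:4)
Under RS (3×3), PE[2][0]:
  [0] (2,0) acc=0 (h:0 v:0)
  [1] (2,0) acc=0 (h:0 v:0)
  [2] (2,0) acc=27 (h:27 v:9)
  [3] (2,0) acc=18 (h:18 v:6)

dataflow = OS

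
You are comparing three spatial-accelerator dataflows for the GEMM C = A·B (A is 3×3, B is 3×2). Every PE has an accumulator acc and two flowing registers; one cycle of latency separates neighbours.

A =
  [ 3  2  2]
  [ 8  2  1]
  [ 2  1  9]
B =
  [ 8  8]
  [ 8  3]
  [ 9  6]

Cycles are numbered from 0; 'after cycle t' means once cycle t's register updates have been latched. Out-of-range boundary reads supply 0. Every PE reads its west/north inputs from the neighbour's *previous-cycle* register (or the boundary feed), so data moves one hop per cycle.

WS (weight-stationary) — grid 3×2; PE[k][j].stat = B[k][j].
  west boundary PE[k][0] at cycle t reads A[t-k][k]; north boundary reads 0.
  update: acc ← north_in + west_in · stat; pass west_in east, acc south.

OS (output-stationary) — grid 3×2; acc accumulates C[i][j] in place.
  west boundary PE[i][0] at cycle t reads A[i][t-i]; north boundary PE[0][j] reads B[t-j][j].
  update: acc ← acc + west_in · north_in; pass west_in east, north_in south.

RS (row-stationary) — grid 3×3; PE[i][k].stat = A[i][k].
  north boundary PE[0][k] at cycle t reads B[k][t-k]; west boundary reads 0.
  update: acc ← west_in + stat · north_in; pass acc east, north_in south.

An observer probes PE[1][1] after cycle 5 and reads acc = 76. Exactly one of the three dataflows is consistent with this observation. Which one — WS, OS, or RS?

dataflow = OS

WS (3×2 grid), PE[1][1]:
  @0  [1,1]  acc 0  |  →0  ↓0
  @1  [1,1]  acc 0  |  →0  ↓0
  @2  [1,1]  acc 30  |  →2  ↓30
  @3  [1,1]  acc 70  |  →2  ↓70
  @4  [1,1]  acc 19  |  →1  ↓19
  @5  [1,1]  acc 0  |  →0  ↓0
OS (3×2 grid), PE[1][1]:
  @0  [1,1]  acc 0  |  →0  ↓0
  @1  [1,1]  acc 0  |  →0  ↓0
  @2  [1,1]  acc 64  |  →8  ↓8
  @3  [1,1]  acc 70  |  →2  ↓3
  @4  [1,1]  acc 76  |  →1  ↓6
  @5  [1,1]  acc 76  |  →0  ↓0
RS (3×3 grid), PE[1][1]:
  @0  [1,1]  acc 0  |  →0  ↓0
  @1  [1,1]  acc 0  |  →0  ↓0
  @2  [1,1]  acc 80  |  →80  ↓8
  @3  [1,1]  acc 70  |  →70  ↓3
  @4  [1,1]  acc 0  |  →0  ↓0
  @5  [1,1]  acc 0  |  →0  ↓0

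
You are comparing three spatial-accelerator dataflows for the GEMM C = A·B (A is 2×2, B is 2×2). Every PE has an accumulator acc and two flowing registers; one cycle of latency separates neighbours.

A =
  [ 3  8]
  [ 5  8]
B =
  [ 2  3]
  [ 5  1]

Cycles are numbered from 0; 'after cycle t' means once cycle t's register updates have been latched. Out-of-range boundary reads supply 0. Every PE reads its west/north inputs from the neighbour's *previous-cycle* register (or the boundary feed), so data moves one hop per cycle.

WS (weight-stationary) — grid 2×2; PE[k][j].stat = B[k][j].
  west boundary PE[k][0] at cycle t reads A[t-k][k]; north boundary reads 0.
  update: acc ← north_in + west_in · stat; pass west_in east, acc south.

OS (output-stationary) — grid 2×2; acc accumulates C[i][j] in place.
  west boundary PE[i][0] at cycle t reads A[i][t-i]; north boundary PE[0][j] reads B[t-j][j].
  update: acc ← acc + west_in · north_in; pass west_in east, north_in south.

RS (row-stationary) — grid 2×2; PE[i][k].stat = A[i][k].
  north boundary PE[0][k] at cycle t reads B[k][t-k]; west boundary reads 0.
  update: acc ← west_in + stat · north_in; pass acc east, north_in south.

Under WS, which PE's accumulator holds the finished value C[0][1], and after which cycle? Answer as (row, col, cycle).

(row, col, cycle) = (1, 1, 2)

Under WS, C[0][1] lands at PE[1][1]:
  c0 r1c1: 0 / 0 / 0
  c1 r1c1: 0 / 0 / 0
  c2 r1c1: 17 / 8 / 17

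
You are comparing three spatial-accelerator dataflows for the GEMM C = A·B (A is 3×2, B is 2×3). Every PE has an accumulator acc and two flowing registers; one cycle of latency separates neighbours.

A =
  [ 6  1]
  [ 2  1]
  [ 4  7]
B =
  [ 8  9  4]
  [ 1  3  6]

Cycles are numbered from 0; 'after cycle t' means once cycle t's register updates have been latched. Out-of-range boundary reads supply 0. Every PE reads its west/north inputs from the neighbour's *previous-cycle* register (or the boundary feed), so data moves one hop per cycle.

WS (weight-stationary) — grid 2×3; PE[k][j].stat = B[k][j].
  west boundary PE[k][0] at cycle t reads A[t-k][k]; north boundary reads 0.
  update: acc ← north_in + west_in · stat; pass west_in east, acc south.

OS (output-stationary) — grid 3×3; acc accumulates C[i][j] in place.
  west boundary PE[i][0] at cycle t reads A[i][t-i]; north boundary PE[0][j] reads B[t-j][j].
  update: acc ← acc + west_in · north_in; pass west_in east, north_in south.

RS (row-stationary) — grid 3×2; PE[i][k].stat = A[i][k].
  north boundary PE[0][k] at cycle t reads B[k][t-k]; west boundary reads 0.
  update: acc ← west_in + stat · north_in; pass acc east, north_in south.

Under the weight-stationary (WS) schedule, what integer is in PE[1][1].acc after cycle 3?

WS (2×3). Following PE[1][1] plus its west/north inputs:
  0: (0,1).acc=0  regs=<0,0>
  0: (1,0).acc=0  regs=<0,0>
  0: (1,1).acc=0  regs=<0,0>
  1: (0,1).acc=54  regs=<6,54>
  1: (1,0).acc=49  regs=<1,49>
  1: (1,1).acc=0  regs=<0,0>
  2: (0,1).acc=18  regs=<2,18>
  2: (1,0).acc=17  regs=<1,17>
  2: (1,1).acc=57  regs=<1,57>
  3: (0,1).acc=36  regs=<4,36>
  3: (1,0).acc=39  regs=<7,39>
  3: (1,1).acc=21  regs=<1,21>

PE[1][1].acc = 21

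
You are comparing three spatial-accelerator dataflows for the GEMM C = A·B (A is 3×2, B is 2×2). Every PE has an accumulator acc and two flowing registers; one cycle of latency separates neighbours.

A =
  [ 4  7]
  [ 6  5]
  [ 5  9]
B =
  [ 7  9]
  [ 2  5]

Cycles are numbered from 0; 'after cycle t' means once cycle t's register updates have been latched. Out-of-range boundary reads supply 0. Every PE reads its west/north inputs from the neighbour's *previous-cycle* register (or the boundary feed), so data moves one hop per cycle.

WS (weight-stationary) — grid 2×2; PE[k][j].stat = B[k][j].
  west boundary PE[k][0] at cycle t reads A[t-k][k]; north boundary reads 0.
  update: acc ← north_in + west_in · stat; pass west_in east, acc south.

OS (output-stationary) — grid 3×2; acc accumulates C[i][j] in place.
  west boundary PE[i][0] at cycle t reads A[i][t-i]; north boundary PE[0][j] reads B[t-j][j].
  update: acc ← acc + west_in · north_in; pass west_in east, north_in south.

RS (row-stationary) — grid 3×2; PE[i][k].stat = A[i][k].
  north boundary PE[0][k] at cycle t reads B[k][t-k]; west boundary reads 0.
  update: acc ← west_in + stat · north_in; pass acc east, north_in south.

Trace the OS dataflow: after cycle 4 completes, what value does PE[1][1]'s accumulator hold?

PE[1][1].acc = 79

OS on a 3×2 grid — tracing PE[1][1] and its feeders:
  after 0 — PE[0][1] acc=0, pass-E 0, pass-S 0
  after 0 — PE[1][0] acc=0, pass-E 0, pass-S 0
  after 0 — PE[1][1] acc=0, pass-E 0, pass-S 0
  after 1 — PE[0][1] acc=36, pass-E 4, pass-S 9
  after 1 — PE[1][0] acc=42, pass-E 6, pass-S 7
  after 1 — PE[1][1] acc=0, pass-E 0, pass-S 0
  after 2 — PE[0][1] acc=71, pass-E 7, pass-S 5
  after 2 — PE[1][0] acc=52, pass-E 5, pass-S 2
  after 2 — PE[1][1] acc=54, pass-E 6, pass-S 9
  after 3 — PE[0][1] acc=71, pass-E 0, pass-S 0
  after 3 — PE[1][0] acc=52, pass-E 0, pass-S 0
  after 3 — PE[1][1] acc=79, pass-E 5, pass-S 5
  after 4 — PE[0][1] acc=71, pass-E 0, pass-S 0
  after 4 — PE[1][0] acc=52, pass-E 0, pass-S 0
  after 4 — PE[1][1] acc=79, pass-E 0, pass-S 0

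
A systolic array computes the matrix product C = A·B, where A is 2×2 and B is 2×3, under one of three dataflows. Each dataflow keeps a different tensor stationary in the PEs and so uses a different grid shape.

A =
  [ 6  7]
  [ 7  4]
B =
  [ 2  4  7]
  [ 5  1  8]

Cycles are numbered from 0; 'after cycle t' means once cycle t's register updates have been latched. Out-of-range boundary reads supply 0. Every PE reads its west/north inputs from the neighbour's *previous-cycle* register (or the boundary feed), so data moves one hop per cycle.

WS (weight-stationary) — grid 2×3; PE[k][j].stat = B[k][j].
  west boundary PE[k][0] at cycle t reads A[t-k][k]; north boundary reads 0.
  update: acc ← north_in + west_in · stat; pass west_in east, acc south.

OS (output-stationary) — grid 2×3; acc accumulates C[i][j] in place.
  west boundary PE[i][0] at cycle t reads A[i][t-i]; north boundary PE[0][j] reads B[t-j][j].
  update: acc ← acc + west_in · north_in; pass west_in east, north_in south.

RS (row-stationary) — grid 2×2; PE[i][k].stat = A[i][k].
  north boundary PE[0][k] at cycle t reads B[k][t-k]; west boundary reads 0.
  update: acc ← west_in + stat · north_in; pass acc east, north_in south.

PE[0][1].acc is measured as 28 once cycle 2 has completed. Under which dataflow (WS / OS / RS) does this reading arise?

dataflow = WS

Under WS (2×3), PE[0][1]:
  [0] (0,1) acc=0 (h:0 v:0)
  [1] (0,1) acc=24 (h:6 v:24)
  [2] (0,1) acc=28 (h:7 v:28)
Under OS (2×3), PE[0][1]:
  [0] (0,1) acc=0 (h:0 v:0)
  [1] (0,1) acc=24 (h:6 v:4)
  [2] (0,1) acc=31 (h:7 v:1)
Under RS (2×2), PE[0][1]:
  [0] (0,1) acc=0 (h:0 v:0)
  [1] (0,1) acc=47 (h:47 v:5)
  [2] (0,1) acc=31 (h:31 v:1)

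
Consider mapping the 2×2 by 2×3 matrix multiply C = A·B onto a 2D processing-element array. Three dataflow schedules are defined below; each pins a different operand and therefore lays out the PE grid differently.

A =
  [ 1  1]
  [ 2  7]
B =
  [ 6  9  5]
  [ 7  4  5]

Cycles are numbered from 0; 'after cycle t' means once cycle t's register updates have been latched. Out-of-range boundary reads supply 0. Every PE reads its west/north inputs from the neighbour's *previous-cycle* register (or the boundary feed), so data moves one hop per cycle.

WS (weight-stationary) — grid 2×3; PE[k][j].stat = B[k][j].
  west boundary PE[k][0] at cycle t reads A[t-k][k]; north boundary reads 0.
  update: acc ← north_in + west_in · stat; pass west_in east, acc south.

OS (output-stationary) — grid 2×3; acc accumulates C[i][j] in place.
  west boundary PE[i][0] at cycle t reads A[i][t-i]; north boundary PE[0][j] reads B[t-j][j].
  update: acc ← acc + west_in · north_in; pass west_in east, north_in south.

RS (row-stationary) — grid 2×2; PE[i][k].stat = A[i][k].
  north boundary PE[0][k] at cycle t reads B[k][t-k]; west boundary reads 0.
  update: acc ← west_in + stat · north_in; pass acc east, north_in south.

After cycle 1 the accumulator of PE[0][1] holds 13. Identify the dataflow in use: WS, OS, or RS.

— WS: 2×3; PE[0][1] trace:
  @0  [0,1]  acc 0  |  →0  ↓0
  @1  [0,1]  acc 9  |  →1  ↓9
— OS: 2×3; PE[0][1] trace:
  @0  [0,1]  acc 0  |  →0  ↓0
  @1  [0,1]  acc 9  |  →1  ↓9
— RS: 2×2; PE[0][1] trace:
  @0  [0,1]  acc 0  |  →0  ↓0
  @1  [0,1]  acc 13  |  →13  ↓7

dataflow = RS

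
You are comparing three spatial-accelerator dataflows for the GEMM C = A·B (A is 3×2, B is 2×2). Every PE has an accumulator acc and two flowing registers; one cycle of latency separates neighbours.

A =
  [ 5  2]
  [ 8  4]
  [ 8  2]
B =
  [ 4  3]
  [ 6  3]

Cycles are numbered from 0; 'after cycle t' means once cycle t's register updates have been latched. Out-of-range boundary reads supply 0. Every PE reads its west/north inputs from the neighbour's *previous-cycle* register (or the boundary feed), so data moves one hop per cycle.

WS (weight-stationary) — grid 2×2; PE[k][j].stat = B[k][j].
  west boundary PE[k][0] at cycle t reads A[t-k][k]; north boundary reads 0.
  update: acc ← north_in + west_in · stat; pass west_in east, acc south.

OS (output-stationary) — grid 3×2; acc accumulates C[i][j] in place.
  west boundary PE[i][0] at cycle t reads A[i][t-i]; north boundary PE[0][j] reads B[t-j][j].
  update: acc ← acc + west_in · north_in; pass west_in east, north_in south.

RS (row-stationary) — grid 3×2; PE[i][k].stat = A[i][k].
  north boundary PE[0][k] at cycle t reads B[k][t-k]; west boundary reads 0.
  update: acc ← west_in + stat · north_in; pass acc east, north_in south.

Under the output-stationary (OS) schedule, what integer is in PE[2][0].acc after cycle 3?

PE[2][0].acc = 44

Tracing OS — 3×2 array, target PE[2][0]:
  t=0 PE[1][0]: acc=0 h=0 v=0
  t=0 PE[2][0]: acc=0 h=0 v=0
  t=1 PE[1][0]: acc=32 h=8 v=4
  t=1 PE[2][0]: acc=0 h=0 v=0
  t=2 PE[1][0]: acc=56 h=4 v=6
  t=2 PE[2][0]: acc=32 h=8 v=4
  t=3 PE[1][0]: acc=56 h=0 v=0
  t=3 PE[2][0]: acc=44 h=2 v=6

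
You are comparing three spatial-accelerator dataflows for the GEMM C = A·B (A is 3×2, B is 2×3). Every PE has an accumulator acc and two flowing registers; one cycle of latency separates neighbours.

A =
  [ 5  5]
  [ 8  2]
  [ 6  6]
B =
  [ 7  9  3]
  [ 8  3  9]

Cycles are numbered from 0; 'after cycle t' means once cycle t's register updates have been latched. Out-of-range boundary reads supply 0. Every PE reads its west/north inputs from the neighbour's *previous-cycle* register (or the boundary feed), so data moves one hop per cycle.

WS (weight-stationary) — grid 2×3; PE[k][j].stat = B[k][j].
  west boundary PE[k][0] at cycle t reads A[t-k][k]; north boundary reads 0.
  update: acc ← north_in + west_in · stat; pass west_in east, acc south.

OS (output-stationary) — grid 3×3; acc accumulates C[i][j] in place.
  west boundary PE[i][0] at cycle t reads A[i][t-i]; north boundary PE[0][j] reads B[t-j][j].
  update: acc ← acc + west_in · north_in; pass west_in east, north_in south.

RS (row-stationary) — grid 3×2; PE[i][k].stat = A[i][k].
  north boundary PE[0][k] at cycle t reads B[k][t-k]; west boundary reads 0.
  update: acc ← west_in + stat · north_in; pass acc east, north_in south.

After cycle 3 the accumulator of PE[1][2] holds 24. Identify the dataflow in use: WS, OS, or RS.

— WS: 2×3; PE[1][2] trace:
  after 0 — PE[1][2] acc=0, pass-E 0, pass-S 0
  after 1 — PE[1][2] acc=0, pass-E 0, pass-S 0
  after 2 — PE[1][2] acc=0, pass-E 0, pass-S 0
  after 3 — PE[1][2] acc=60, pass-E 5, pass-S 60
— OS: 3×3; PE[1][2] trace:
  after 0 — PE[1][2] acc=0, pass-E 0, pass-S 0
  after 1 — PE[1][2] acc=0, pass-E 0, pass-S 0
  after 2 — PE[1][2] acc=0, pass-E 0, pass-S 0
  after 3 — PE[1][2] acc=24, pass-E 8, pass-S 3
RS (3×2): PE[1][2] does not exist.

dataflow = OS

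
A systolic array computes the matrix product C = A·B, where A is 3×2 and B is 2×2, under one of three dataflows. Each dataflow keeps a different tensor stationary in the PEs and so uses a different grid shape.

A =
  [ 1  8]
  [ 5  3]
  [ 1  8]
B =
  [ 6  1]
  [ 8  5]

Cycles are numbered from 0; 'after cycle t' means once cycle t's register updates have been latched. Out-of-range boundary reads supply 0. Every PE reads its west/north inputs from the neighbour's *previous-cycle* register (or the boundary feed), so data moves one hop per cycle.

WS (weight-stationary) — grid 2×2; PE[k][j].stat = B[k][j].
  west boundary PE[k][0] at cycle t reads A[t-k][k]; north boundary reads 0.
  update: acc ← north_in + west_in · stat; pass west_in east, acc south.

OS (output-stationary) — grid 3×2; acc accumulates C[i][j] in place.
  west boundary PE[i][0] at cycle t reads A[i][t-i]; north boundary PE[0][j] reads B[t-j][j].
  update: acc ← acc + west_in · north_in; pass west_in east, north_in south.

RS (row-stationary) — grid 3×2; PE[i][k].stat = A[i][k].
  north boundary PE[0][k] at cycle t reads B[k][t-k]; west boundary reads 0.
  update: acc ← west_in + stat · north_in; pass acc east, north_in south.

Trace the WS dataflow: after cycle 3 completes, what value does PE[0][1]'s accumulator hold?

PE[0][1].acc = 1

WS on a 2×2 grid — tracing PE[0][1] and its feeders:
  step 0 · PE0,0: acc=6; fwd→1 fwd↓6
  step 0 · PE0,1: acc=0; fwd→0 fwd↓0
  step 1 · PE0,0: acc=30; fwd→5 fwd↓30
  step 1 · PE0,1: acc=1; fwd→1 fwd↓1
  step 2 · PE0,0: acc=6; fwd→1 fwd↓6
  step 2 · PE0,1: acc=5; fwd→5 fwd↓5
  step 3 · PE0,0: acc=0; fwd→0 fwd↓0
  step 3 · PE0,1: acc=1; fwd→1 fwd↓1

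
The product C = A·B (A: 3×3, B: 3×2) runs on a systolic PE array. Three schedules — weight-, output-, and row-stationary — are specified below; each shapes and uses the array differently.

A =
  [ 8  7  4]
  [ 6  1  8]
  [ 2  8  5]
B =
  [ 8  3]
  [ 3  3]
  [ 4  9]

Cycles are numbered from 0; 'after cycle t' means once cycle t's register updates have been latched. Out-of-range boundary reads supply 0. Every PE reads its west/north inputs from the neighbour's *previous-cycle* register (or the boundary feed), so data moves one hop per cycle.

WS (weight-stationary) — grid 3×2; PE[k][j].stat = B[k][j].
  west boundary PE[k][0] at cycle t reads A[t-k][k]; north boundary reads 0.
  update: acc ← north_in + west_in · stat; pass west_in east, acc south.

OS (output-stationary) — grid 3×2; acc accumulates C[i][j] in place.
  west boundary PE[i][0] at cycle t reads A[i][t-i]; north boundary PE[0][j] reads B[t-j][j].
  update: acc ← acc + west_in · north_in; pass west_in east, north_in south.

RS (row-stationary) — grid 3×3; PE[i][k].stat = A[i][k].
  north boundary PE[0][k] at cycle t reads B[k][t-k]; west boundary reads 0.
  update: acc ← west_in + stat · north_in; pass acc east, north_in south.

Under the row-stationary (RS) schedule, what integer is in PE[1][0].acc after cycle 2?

PE[1][0].acc = 18

Tracing RS — 3×3 array, target PE[1][0]:
  step 0 · PE0,0: acc=64; fwd→64 fwd↓8
  step 0 · PE1,0: acc=0; fwd→0 fwd↓0
  step 1 · PE0,0: acc=24; fwd→24 fwd↓3
  step 1 · PE1,0: acc=48; fwd→48 fwd↓8
  step 2 · PE0,0: acc=0; fwd→0 fwd↓0
  step 2 · PE1,0: acc=18; fwd→18 fwd↓3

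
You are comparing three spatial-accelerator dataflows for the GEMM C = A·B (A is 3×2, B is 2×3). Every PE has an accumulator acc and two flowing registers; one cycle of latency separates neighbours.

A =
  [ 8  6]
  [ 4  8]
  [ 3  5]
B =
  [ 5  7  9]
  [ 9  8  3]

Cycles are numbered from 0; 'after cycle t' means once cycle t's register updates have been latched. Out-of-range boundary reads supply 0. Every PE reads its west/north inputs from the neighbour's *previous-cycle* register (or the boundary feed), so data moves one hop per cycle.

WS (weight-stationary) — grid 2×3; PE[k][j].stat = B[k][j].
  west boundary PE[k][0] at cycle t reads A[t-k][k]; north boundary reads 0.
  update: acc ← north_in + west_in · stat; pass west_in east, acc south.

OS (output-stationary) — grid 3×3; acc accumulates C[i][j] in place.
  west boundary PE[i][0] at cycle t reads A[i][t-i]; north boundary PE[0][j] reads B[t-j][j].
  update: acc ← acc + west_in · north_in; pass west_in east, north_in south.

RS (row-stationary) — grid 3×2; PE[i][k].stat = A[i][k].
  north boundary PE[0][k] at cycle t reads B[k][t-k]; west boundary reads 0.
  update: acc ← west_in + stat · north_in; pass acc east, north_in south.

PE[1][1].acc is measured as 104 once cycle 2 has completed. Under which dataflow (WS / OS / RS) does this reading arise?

WS [2×3] PE[1][1] across cycles:
  c0 r1c1: 0 / 0 / 0
  c1 r1c1: 0 / 0 / 0
  c2 r1c1: 104 / 6 / 104
OS [3×3] PE[1][1] across cycles:
  c0 r1c1: 0 / 0 / 0
  c1 r1c1: 0 / 0 / 0
  c2 r1c1: 28 / 4 / 7
RS [3×2] PE[1][1] across cycles:
  c0 r1c1: 0 / 0 / 0
  c1 r1c1: 0 / 0 / 0
  c2 r1c1: 92 / 92 / 9

dataflow = WS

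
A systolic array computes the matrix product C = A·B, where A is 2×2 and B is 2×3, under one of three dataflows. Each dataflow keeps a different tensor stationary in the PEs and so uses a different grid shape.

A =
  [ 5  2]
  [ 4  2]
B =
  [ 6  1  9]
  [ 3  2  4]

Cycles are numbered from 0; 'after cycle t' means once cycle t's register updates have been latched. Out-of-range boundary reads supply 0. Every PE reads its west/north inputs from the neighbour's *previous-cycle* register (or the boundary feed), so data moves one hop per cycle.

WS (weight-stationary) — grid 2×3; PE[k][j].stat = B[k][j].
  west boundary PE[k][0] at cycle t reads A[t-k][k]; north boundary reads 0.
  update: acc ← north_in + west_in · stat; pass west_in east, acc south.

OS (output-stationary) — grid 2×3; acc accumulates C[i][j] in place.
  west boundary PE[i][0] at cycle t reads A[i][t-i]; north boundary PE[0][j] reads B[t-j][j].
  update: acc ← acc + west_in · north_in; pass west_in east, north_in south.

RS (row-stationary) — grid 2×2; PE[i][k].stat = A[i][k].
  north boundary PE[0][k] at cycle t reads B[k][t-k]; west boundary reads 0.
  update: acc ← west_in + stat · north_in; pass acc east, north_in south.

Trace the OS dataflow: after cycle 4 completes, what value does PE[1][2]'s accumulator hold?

OS (2×3). Following PE[1][2] plus its west/north inputs:
  step 0 · PE0,2: acc=0; fwd→0 fwd↓0
  step 0 · PE1,1: acc=0; fwd→0 fwd↓0
  step 0 · PE1,2: acc=0; fwd→0 fwd↓0
  step 1 · PE0,2: acc=0; fwd→0 fwd↓0
  step 1 · PE1,1: acc=0; fwd→0 fwd↓0
  step 1 · PE1,2: acc=0; fwd→0 fwd↓0
  step 2 · PE0,2: acc=45; fwd→5 fwd↓9
  step 2 · PE1,1: acc=4; fwd→4 fwd↓1
  step 2 · PE1,2: acc=0; fwd→0 fwd↓0
  step 3 · PE0,2: acc=53; fwd→2 fwd↓4
  step 3 · PE1,1: acc=8; fwd→2 fwd↓2
  step 3 · PE1,2: acc=36; fwd→4 fwd↓9
  step 4 · PE0,2: acc=53; fwd→0 fwd↓0
  step 4 · PE1,1: acc=8; fwd→0 fwd↓0
  step 4 · PE1,2: acc=44; fwd→2 fwd↓4

PE[1][2].acc = 44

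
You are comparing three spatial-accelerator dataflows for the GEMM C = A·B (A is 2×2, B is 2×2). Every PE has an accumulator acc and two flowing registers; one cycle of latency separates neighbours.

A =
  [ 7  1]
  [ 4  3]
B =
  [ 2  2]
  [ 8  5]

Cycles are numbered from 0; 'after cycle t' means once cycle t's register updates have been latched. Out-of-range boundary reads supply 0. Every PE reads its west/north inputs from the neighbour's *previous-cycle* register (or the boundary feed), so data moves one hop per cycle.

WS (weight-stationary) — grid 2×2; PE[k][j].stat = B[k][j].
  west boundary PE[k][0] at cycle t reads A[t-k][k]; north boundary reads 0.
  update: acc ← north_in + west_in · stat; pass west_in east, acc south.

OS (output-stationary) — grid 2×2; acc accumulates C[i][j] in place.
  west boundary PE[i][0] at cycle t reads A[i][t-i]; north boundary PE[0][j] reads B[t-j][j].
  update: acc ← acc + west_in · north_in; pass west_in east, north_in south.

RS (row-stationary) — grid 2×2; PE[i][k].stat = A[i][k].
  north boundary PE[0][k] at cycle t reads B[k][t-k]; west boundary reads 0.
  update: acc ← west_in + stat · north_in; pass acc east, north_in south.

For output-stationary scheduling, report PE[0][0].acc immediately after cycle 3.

PE[0][0].acc = 22

Tracing OS — 2×2 array, target PE[0][0]:
  t=0 PE[0][0]: acc=14 h=7 v=2
  t=1 PE[0][0]: acc=22 h=1 v=8
  t=2 PE[0][0]: acc=22 h=0 v=0
  t=3 PE[0][0]: acc=22 h=0 v=0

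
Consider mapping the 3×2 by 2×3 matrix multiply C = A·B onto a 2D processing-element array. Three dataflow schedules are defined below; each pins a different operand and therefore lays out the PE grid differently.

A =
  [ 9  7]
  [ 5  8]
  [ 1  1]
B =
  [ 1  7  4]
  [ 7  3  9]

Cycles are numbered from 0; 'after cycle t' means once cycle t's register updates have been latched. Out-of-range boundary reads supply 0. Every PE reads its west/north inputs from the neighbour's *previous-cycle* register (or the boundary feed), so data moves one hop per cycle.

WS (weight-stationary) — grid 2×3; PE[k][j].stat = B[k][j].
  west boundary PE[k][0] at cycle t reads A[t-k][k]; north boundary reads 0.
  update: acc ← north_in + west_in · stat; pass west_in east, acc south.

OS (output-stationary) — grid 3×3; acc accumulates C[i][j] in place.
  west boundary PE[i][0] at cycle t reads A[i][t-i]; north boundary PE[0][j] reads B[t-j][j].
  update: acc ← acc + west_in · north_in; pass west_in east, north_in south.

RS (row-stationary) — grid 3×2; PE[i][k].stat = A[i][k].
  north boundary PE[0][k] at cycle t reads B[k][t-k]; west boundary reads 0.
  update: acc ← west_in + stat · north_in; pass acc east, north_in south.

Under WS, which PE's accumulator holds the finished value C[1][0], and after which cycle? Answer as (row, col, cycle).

WS — PE[1][0] is where C[1][0] collects:
  after 0 — PE[1][0] acc=0, pass-E 0, pass-S 0
  after 1 — PE[1][0] acc=58, pass-E 7, pass-S 58
  after 2 — PE[1][0] acc=61, pass-E 8, pass-S 61

(row, col, cycle) = (1, 0, 2)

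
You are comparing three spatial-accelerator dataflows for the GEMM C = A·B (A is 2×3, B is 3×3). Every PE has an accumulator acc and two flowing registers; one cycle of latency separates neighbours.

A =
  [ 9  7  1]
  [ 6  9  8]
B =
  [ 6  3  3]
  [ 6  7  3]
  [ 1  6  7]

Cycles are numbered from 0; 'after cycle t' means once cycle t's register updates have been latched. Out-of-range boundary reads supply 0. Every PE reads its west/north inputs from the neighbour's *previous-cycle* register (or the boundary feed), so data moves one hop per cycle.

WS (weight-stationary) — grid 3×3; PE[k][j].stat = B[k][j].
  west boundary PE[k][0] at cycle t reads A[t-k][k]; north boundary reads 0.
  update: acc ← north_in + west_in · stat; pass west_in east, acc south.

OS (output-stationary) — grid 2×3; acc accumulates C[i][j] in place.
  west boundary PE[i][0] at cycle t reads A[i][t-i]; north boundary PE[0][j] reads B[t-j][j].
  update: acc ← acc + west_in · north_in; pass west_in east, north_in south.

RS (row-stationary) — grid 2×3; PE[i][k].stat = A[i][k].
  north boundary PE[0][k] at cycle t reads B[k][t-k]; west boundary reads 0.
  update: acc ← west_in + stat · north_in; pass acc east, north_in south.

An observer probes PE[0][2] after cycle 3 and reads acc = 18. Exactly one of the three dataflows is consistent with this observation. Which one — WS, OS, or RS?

WS [3×3] PE[0][2] across cycles:
  after 0 — PE[0][2] acc=0, pass-E 0, pass-S 0
  after 1 — PE[0][2] acc=0, pass-E 0, pass-S 0
  after 2 — PE[0][2] acc=27, pass-E 9, pass-S 27
  after 3 — PE[0][2] acc=18, pass-E 6, pass-S 18
OS [2×3] PE[0][2] across cycles:
  after 0 — PE[0][2] acc=0, pass-E 0, pass-S 0
  after 1 — PE[0][2] acc=0, pass-E 0, pass-S 0
  after 2 — PE[0][2] acc=27, pass-E 9, pass-S 3
  after 3 — PE[0][2] acc=48, pass-E 7, pass-S 3
RS [2×3] PE[0][2] across cycles:
  after 0 — PE[0][2] acc=0, pass-E 0, pass-S 0
  after 1 — PE[0][2] acc=0, pass-E 0, pass-S 0
  after 2 — PE[0][2] acc=97, pass-E 97, pass-S 1
  after 3 — PE[0][2] acc=82, pass-E 82, pass-S 6

dataflow = WS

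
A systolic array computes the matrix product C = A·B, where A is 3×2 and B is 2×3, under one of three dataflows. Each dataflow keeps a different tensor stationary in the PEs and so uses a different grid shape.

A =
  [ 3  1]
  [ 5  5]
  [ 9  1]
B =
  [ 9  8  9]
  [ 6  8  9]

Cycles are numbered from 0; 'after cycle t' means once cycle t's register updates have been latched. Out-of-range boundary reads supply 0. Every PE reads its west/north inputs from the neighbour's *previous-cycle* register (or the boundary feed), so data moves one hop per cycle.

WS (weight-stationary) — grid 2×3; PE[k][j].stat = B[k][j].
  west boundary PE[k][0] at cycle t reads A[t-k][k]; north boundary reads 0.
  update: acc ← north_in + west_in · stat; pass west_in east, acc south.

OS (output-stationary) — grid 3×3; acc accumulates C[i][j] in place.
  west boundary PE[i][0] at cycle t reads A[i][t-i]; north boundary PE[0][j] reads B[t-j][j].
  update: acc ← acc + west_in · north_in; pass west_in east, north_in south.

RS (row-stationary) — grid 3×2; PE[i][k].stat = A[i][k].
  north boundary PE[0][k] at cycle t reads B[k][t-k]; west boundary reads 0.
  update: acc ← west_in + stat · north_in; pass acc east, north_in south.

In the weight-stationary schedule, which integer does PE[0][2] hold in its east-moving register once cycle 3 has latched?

register = 5

Tracing WS — 2×3 array, target PE[0][2]:
  [0] (0,1) acc=0 (h:0 v:0)
  [0] (0,2) acc=0 (h:0 v:0)
  [1] (0,1) acc=24 (h:3 v:24)
  [1] (0,2) acc=0 (h:0 v:0)
  [2] (0,1) acc=40 (h:5 v:40)
  [2] (0,2) acc=27 (h:3 v:27)
  [3] (0,1) acc=72 (h:9 v:72)
  [3] (0,2) acc=45 (h:5 v:45)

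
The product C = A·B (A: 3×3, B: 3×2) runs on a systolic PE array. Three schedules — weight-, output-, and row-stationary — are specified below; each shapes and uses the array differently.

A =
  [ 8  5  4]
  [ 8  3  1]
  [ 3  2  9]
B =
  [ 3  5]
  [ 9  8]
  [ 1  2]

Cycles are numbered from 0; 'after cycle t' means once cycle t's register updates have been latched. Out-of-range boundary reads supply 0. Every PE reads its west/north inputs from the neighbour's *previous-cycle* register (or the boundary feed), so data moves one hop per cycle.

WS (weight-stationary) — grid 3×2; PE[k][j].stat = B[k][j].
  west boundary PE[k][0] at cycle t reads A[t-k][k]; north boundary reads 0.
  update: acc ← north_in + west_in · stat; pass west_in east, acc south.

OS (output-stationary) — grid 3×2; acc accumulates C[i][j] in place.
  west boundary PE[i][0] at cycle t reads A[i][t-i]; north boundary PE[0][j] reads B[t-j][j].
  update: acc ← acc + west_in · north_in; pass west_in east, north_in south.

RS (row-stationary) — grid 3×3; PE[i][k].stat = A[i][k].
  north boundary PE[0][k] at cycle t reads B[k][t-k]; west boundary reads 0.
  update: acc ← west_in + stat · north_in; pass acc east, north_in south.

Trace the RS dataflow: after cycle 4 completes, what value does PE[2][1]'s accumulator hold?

PE[2][1].acc = 31

RS (3×3). Following PE[2][1] plus its west/north inputs:
  after 0 — PE[1][1] acc=0, pass-E 0, pass-S 0
  after 0 — PE[2][0] acc=0, pass-E 0, pass-S 0
  after 0 — PE[2][1] acc=0, pass-E 0, pass-S 0
  after 1 — PE[1][1] acc=0, pass-E 0, pass-S 0
  after 1 — PE[2][0] acc=0, pass-E 0, pass-S 0
  after 1 — PE[2][1] acc=0, pass-E 0, pass-S 0
  after 2 — PE[1][1] acc=51, pass-E 51, pass-S 9
  after 2 — PE[2][0] acc=9, pass-E 9, pass-S 3
  after 2 — PE[2][1] acc=0, pass-E 0, pass-S 0
  after 3 — PE[1][1] acc=64, pass-E 64, pass-S 8
  after 3 — PE[2][0] acc=15, pass-E 15, pass-S 5
  after 3 — PE[2][1] acc=27, pass-E 27, pass-S 9
  after 4 — PE[1][1] acc=0, pass-E 0, pass-S 0
  after 4 — PE[2][0] acc=0, pass-E 0, pass-S 0
  after 4 — PE[2][1] acc=31, pass-E 31, pass-S 8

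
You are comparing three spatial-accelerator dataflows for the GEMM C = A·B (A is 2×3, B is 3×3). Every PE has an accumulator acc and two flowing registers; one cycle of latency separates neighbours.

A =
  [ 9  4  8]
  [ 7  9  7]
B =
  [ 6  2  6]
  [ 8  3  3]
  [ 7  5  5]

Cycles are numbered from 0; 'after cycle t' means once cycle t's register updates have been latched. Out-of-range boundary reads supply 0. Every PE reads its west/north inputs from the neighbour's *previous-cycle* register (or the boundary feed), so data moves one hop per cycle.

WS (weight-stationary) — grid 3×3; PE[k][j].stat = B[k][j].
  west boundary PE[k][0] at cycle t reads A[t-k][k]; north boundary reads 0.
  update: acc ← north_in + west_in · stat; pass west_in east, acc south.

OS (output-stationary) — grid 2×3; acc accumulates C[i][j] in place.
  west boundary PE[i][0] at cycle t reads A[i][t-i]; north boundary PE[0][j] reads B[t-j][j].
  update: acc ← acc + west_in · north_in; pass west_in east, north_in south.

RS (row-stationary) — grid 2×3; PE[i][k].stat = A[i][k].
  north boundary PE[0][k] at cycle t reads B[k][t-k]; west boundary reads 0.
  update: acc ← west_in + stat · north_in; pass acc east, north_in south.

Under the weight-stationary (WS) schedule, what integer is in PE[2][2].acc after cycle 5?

Tracing WS — 3×3 array, target PE[2][2]:
  t=0 PE[1][2]: acc=0 h=0 v=0
  t=0 PE[2][1]: acc=0 h=0 v=0
  t=0 PE[2][2]: acc=0 h=0 v=0
  t=1 PE[1][2]: acc=0 h=0 v=0
  t=1 PE[2][1]: acc=0 h=0 v=0
  t=1 PE[2][2]: acc=0 h=0 v=0
  t=2 PE[1][2]: acc=0 h=0 v=0
  t=2 PE[2][1]: acc=0 h=0 v=0
  t=2 PE[2][2]: acc=0 h=0 v=0
  t=3 PE[1][2]: acc=66 h=4 v=66
  t=3 PE[2][1]: acc=70 h=8 v=70
  t=3 PE[2][2]: acc=0 h=0 v=0
  t=4 PE[1][2]: acc=69 h=9 v=69
  t=4 PE[2][1]: acc=76 h=7 v=76
  t=4 PE[2][2]: acc=106 h=8 v=106
  t=5 PE[1][2]: acc=0 h=0 v=0
  t=5 PE[2][1]: acc=0 h=0 v=0
  t=5 PE[2][2]: acc=104 h=7 v=104

PE[2][2].acc = 104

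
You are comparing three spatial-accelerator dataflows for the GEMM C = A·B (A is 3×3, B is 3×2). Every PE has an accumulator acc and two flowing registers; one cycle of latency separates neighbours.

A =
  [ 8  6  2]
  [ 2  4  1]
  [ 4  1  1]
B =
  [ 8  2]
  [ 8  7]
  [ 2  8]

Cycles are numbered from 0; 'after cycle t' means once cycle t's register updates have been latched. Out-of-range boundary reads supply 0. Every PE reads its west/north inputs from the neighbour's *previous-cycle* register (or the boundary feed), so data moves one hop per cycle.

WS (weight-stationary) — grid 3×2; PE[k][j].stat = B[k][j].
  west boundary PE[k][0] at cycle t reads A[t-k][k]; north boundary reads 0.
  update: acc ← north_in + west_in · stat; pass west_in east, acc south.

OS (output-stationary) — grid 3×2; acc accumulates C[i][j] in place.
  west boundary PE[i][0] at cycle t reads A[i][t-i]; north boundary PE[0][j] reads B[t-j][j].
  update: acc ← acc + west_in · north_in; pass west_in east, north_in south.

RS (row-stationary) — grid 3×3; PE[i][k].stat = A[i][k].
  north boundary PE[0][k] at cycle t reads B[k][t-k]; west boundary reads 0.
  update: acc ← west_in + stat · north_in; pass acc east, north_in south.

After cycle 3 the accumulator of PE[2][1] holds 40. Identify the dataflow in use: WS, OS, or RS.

WS [3×2] PE[2][1] across cycles:
  @0  [2,1]  acc 0  |  →0  ↓0
  @1  [2,1]  acc 0  |  →0  ↓0
  @2  [2,1]  acc 0  |  →0  ↓0
  @3  [2,1]  acc 74  |  →2  ↓74
OS [3×2] PE[2][1] across cycles:
  @0  [2,1]  acc 0  |  →0  ↓0
  @1  [2,1]  acc 0  |  →0  ↓0
  @2  [2,1]  acc 0  |  →0  ↓0
  @3  [2,1]  acc 8  |  →4  ↓2
RS [3×3] PE[2][1] across cycles:
  @0  [2,1]  acc 0  |  →0  ↓0
  @1  [2,1]  acc 0  |  →0  ↓0
  @2  [2,1]  acc 0  |  →0  ↓0
  @3  [2,1]  acc 40  |  →40  ↓8

dataflow = RS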